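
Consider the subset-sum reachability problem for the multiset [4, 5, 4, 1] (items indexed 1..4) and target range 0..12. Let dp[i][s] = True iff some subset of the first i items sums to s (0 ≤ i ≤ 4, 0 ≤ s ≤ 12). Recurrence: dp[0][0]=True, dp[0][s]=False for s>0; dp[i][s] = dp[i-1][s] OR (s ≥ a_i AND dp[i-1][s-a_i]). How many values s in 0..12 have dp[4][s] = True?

i\s   0   1   2   3   4   5   6   7   8   9  10  11  12
  0   T   F   F   F   F   F   F   F   F   F   F   F   F
  1   T   F   F   F   T   F   F   F   F   F   F   F   F
  2   T   F   F   F   T   T   F   F   F   T   F   F   F
  3   T   F   F   F   T   T   F   F   T   T   F   F   F
  4   T   T   F   F   T   T   T   F   T   T   T   F   F

8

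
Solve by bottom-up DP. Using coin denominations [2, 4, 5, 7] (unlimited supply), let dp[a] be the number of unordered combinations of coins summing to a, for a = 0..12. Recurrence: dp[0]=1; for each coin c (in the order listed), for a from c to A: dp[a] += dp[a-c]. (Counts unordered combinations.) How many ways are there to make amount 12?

after  coin     0     1     2     3     4     5     6     7     8     9    10    11    12
          2     1     0     1     0     1     0     1     0     1     0     1     0     1
          4     1     0     1     0     2     0     2     0     3     0     3     0     4
          5     1     0     1     0     2     1     2     1     3     2     4     2     5
          7     1     0     1     0     2     1     2     2     3     3     4     4     6

6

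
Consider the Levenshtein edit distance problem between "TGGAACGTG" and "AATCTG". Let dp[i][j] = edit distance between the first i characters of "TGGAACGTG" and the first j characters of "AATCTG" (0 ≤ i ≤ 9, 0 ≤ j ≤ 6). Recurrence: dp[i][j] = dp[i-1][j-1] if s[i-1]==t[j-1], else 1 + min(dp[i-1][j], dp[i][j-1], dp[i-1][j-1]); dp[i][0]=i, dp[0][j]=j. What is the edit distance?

   ''  A  A  T  C  T  G
''  0  1  2  3  4  5  6
 T  1  1  2  2  3  4  5
 G  2  2  2  3  3  4  4
 G  3  3  3  3  4  4  4
 A  4  3  3  4  4  5  5
 A  5  4  3  4  5  5  6
 C  6  5  4  4  4  5  6
 G  7  6  5  5  5  5  5
 T  8  7  6  5  6  5  6
 G  9  8  7  6  6  6  5

5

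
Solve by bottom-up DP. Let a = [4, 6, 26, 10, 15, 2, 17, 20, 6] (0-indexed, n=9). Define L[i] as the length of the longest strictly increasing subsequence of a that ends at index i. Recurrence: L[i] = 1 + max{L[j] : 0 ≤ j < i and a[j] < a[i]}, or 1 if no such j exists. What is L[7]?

6

   i    0    1    2    3    4    5    6    7    8
a[i]    4    6   26   10   15    2   17   20    6
L[i]    1    2    3    3    4    1    5    6    2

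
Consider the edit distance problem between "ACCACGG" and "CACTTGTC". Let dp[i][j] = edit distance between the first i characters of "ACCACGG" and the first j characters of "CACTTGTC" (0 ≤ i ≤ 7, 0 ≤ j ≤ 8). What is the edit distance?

6

   ''  C  A  C  T  T  G  T  C
''  0  1  2  3  4  5  6  7  8
 A  1  1  1  2  3  4  5  6  7
 C  2  1  2  1  2  3  4  5  6
 C  3  2  2  2  2  3  4  5  5
 A  4  3  2  3  3  3  4  5  6
 C  5  4  3  2  3  4  4  5  5
 G  6  5  4  3  3  4  4  5  6
 G  7  6  5  4  4  4  4  5  6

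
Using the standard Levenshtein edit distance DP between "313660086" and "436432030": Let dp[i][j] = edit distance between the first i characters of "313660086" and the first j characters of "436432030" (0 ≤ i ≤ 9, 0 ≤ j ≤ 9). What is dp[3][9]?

   ''  4  3  6  4  3  2  0  3  0
''  0  1  2  3  4  5  6  7  8  9
 3  1  1  1  2  3  4  5  6  7  8
 1  2  2  2  2  3  4  5  6  7  8
 3  3  3  2  3  3  3  4  5  6  7
 6  4  4  3  2  3  4  4  5  6  7
 6  5  5  4  3  3  4  5  5  6  7
 0  6  6  5  4  4  4  5  5  6  6
 0  7  7  6  5  5  5  5  5  6  6
 8  8  8  7  6  6  6  6  6  6  7
 6  9  9  8  7  7  7  7  7  7  7

7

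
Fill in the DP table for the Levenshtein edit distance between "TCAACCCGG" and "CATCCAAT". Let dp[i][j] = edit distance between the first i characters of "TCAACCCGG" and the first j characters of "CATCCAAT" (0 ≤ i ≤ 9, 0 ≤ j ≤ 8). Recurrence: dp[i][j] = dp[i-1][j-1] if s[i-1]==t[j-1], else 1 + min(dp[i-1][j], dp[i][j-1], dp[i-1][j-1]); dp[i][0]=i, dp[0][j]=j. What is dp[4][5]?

4

   ''  C  A  T  C  C  A  A  T
''  0  1  2  3  4  5  6  7  8
 T  1  1  2  2  3  4  5  6  7
 C  2  1  2  3  2  3  4  5  6
 A  3  2  1  2  3  3  3  4  5
 A  4  3  2  2  3  4  3  3  4
 C  5  4  3  3  2  3  4  4  4
 C  6  5  4  4  3  2  3  4  5
 C  7  6  5  5  4  3  3  4  5
 G  8  7  6  6  5  4  4  4  5
 G  9  8  7  7  6  5  5  5  5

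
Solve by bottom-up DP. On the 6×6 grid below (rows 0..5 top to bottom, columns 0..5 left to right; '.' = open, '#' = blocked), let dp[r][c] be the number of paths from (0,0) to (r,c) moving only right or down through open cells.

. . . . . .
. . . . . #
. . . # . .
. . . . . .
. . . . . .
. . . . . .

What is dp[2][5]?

5

r\c   0   1   2   3   4   5
  0   1   1   1   1   1   1
  1   1   2   3   4   5   0
  2   1   3   6   0   5   5
  3   1   4  10  10  15  20
  4   1   5  15  25  40  60
  5   1   6  21  46  86 146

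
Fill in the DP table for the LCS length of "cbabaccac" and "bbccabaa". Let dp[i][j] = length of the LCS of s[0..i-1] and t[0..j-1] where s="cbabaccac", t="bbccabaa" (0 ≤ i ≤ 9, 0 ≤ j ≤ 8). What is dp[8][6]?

   ''  b  b  c  c  a  b  a  a
''  0  0  0  0  0  0  0  0  0
 c  0  0  0  1  1  1  1  1  1
 b  0  1  1  1  1  1  2  2  2
 a  0  1  1  1  1  2  2  3  3
 b  0  1  2  2  2  2  3  3  3
 a  0  1  2  2  2  3  3  4  4
 c  0  1  2  3  3  3  3  4  4
 c  0  1  2  3  4  4  4  4  4
 a  0  1  2  3  4  5  5  5  5
 c  0  1  2  3  4  5  5  5  5

5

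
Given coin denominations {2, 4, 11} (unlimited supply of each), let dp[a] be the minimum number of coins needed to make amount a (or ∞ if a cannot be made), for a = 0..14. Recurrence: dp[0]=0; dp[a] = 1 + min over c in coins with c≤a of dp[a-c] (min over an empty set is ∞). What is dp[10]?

3

 a  0  1  2  3  4  5  6  7  8  9 10 11 12 13 14
dp  0  -  1  -  1  -  2  -  2  -  3  1  3  2  4
(- denotes ∞ / unreachable)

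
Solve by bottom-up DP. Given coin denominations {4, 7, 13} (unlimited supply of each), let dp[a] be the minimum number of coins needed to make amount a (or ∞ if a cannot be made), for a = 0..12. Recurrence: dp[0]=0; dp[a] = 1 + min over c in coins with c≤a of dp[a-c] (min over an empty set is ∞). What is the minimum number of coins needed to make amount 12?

3

 a  0  1  2  3  4  5  6  7  8  9 10 11 12
dp  0  -  -  -  1  -  -  1  2  -  -  2  3
(- denotes ∞ / unreachable)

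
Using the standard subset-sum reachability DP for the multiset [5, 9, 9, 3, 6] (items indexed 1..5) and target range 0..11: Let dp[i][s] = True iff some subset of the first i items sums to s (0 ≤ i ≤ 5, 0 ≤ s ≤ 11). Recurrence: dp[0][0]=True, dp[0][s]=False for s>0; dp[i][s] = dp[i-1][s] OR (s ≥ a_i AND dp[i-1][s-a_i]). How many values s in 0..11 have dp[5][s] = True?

7

i\s   0   1   2   3   4   5   6   7   8   9  10  11
  0   T   F   F   F   F   F   F   F   F   F   F   F
  1   T   F   F   F   F   T   F   F   F   F   F   F
  2   T   F   F   F   F   T   F   F   F   T   F   F
  3   T   F   F   F   F   T   F   F   F   T   F   F
  4   T   F   F   T   F   T   F   F   T   T   F   F
  5   T   F   F   T   F   T   T   F   T   T   F   T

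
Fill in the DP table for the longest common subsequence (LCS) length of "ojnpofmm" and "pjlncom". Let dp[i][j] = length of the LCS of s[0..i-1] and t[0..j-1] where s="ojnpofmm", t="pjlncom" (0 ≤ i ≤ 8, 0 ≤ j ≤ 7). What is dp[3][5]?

   ''  p  j  l  n  c  o  m
''  0  0  0  0  0  0  0  0
 o  0  0  0  0  0  0  1  1
 j  0  0  1  1  1  1  1  1
 n  0  0  1  1  2  2  2  2
 p  0  1  1  1  2  2  2  2
 o  0  1  1  1  2  2  3  3
 f  0  1  1  1  2  2  3  3
 m  0  1  1  1  2  2  3  4
 m  0  1  1  1  2  2  3  4

2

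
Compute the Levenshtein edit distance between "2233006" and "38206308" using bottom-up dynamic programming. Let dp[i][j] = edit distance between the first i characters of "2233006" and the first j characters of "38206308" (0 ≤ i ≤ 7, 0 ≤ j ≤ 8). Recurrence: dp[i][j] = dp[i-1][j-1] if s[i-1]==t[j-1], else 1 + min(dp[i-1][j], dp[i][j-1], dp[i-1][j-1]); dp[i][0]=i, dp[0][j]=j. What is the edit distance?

   ''  3  8  2  0  6  3  0  8
''  0  1  2  3  4  5  6  7  8
 2  1  1  2  2  3  4  5  6  7
 2  2  2  2  2  3  4  5  6  7
 3  3  2  3  3  3  4  4  5  6
 3  4  3  3  4  4  4  4  5  6
 0  5  4  4  4  4  5  5  4  5
 0  6  5  5  5  4  5  6  5  5
 6  7  6  6  6  5  4  5  6  6

6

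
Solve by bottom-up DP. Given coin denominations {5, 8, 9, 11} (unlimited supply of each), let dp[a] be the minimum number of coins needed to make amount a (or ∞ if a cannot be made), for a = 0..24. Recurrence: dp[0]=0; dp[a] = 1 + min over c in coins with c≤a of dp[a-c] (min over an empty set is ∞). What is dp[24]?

 a  0  1  2  3  4  5  6  7  8  9 10 11 12 13 14 15 16 17 18 19 20 21 22 23 24
dp  0  -  -  -  -  1  -  -  1  1  2  1  -  2  2  3  2  2  2  2  2  3  2  3  3
(- denotes ∞ / unreachable)

3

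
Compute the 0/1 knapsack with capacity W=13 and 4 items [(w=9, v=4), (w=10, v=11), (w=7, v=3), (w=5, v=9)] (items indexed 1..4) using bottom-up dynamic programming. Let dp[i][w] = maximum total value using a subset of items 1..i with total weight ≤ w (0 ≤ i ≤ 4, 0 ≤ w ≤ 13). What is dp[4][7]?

9

i\w   0   1   2   3   4   5   6   7   8   9  10  11  12  13
  0   0   0   0   0   0   0   0   0   0   0   0   0   0   0
  1   0   0   0   0   0   0   0   0   0   4   4   4   4   4
  2   0   0   0   0   0   0   0   0   0   4  11  11  11  11
  3   0   0   0   0   0   0   0   3   3   4  11  11  11  11
  4   0   0   0   0   0   9   9   9   9   9  11  11  12  12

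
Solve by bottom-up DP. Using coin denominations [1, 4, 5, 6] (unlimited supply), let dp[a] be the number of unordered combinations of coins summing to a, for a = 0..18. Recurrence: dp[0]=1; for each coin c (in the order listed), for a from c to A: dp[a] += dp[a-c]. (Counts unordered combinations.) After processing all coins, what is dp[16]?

19

after  coin     0     1     2     3     4     5     6     7     8     9    10    11    12    13    14    15    16    17    18
          1     1     1     1     1     1     1     1     1     1     1     1     1     1     1     1     1     1     1     1
          4     1     1     1     1     2     2     2     2     3     3     3     3     4     4     4     4     5     5     5
          5     1     1     1     1     2     3     3     3     4     5     6     6     7     8     9    10    11    12    13
          6     1     1     1     1     2     3     4     4     5     6     8     9    11    12    14    16    19    21    24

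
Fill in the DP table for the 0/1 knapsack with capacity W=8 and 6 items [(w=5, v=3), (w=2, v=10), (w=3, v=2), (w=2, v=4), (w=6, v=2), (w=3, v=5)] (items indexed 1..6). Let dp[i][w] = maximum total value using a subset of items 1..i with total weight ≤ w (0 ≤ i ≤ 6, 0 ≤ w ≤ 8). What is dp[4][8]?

16

i\w   0   1   2   3   4   5   6   7   8
  0   0   0   0   0   0   0   0   0   0
  1   0   0   0   0   0   3   3   3   3
  2   0   0  10  10  10  10  10  13  13
  3   0   0  10  10  10  12  12  13  13
  4   0   0  10  10  14  14  14  16  16
  5   0   0  10  10  14  14  14  16  16
  6   0   0  10  10  14  15  15  19  19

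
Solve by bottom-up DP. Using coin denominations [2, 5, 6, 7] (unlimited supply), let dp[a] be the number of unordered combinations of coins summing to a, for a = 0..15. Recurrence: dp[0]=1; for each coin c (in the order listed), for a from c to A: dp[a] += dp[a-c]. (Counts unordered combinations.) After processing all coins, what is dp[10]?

after  coin     0     1     2     3     4     5     6     7     8     9    10    11    12    13    14    15
          2     1     0     1     0     1     0     1     0     1     0     1     0     1     0     1     0
          5     1     0     1     0     1     1     1     1     1     1     2     1     2     1     2     2
          6     1     0     1     0     1     1     2     1     2     1     3     2     4     2     4     3
          7     1     0     1     0     1     1     2     2     2     2     3     3     5     4     6     5

3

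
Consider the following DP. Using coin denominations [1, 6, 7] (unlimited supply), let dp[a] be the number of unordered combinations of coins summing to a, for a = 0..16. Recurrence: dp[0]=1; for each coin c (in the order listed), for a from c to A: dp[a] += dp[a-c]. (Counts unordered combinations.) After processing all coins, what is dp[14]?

6

after  coin     0     1     2     3     4     5     6     7     8     9    10    11    12    13    14    15    16
          1     1     1     1     1     1     1     1     1     1     1     1     1     1     1     1     1     1
          6     1     1     1     1     1     1     2     2     2     2     2     2     3     3     3     3     3
          7     1     1     1     1     1     1     2     3     3     3     3     3     4     5     6     6     6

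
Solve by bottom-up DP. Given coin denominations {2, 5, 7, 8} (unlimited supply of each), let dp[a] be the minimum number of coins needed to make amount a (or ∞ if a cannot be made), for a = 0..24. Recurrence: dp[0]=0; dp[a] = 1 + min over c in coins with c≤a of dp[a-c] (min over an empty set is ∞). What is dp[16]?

 a  0  1  2  3  4  5  6  7  8  9 10 11 12 13 14 15 16 17 18 19 20 21 22 23 24
dp  0  -  1  -  2  1  3  1  1  2  2  3  2  2  2  2  2  3  3  3  3  3  3  3  3
(- denotes ∞ / unreachable)

2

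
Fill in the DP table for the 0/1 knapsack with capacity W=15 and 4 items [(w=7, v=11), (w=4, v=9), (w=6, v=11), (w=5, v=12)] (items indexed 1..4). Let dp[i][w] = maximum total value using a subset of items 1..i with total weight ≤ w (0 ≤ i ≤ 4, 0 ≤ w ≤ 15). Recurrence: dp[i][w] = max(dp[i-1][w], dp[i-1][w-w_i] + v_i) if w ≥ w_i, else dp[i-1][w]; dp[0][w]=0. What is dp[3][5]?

i\w   0   1   2   3   4   5   6   7   8   9  10  11  12  13  14  15
  0   0   0   0   0   0   0   0   0   0   0   0   0   0   0   0   0
  1   0   0   0   0   0   0   0  11  11  11  11  11  11  11  11  11
  2   0   0   0   0   9   9   9  11  11  11  11  20  20  20  20  20
  3   0   0   0   0   9   9  11  11  11  11  20  20  20  22  22  22
  4   0   0   0   0   9  12  12  12  12  21  21  23  23  23  23  32

9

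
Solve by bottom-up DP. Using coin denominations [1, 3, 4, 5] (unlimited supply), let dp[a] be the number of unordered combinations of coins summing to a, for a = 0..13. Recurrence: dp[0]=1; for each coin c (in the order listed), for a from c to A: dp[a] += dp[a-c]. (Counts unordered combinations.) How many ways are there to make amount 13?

20

after  coin     0     1     2     3     4     5     6     7     8     9    10    11    12    13
          1     1     1     1     1     1     1     1     1     1     1     1     1     1     1
          3     1     1     1     2     2     2     3     3     3     4     4     4     5     5
          4     1     1     1     2     3     3     4     5     6     7     8     9    11    12
          5     1     1     1     2     3     4     5     6     8    10    12    14    17    20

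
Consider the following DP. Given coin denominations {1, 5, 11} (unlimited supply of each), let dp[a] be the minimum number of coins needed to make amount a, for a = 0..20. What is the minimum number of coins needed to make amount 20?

 a  0  1  2  3  4  5  6  7  8  9 10 11 12 13 14 15 16 17 18 19 20
dp  0  1  2  3  4  1  2  3  4  5  2  1  2  3  4  3  2  3  4  5  4

4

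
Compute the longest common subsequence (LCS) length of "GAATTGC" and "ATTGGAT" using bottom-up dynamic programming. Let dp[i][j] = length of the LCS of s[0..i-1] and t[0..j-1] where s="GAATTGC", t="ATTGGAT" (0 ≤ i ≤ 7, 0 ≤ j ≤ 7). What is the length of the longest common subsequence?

   ''  A  T  T  G  G  A  T
''  0  0  0  0  0  0  0  0
 G  0  0  0  0  1  1  1  1
 A  0  1  1  1  1  1  2  2
 A  0  1  1  1  1  1  2  2
 T  0  1  2  2  2  2  2  3
 T  0  1  2  3  3  3  3  3
 G  0  1  2  3  4  4  4  4
 C  0  1  2  3  4  4  4  4

4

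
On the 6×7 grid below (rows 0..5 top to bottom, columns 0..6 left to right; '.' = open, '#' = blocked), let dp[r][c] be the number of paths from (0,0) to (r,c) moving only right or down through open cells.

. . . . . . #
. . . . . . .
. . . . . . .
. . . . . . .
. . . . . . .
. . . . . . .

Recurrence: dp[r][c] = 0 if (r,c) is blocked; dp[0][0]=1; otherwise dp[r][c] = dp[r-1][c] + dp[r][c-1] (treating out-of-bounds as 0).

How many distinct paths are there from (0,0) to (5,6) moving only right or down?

461

r\c   0   1   2   3   4   5   6
  0   1   1   1   1   1   1   0
  1   1   2   3   4   5   6   6
  2   1   3   6  10  15  21  27
  3   1   4  10  20  35  56  83
  4   1   5  15  35  70 126 209
  5   1   6  21  56 126 252 461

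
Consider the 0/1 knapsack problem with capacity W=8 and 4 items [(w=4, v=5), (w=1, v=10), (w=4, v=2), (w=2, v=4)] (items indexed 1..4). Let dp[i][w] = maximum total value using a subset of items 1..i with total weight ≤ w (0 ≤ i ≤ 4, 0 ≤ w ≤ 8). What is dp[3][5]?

i\w   0   1   2   3   4   5   6   7   8
  0   0   0   0   0   0   0   0   0   0
  1   0   0   0   0   5   5   5   5   5
  2   0  10  10  10  10  15  15  15  15
  3   0  10  10  10  10  15  15  15  15
  4   0  10  10  14  14  15  15  19  19

15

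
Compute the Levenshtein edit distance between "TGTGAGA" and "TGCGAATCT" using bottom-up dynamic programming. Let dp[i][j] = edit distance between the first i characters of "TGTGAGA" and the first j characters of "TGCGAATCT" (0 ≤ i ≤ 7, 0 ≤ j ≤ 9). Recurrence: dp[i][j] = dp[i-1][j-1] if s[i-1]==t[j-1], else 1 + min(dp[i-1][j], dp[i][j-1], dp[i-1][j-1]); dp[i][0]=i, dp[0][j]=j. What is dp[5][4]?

2

   ''  T  G  C  G  A  A  T  C  T
''  0  1  2  3  4  5  6  7  8  9
 T  1  0  1  2  3  4  5  6  7  8
 G  2  1  0  1  2  3  4  5  6  7
 T  3  2  1  1  2  3  4  4  5  6
 G  4  3  2  2  1  2  3  4  5  6
 A  5  4  3  3  2  1  2  3  4  5
 G  6  5  4  4  3  2  2  3  4  5
 A  7  6  5  5  4  3  2  3  4  5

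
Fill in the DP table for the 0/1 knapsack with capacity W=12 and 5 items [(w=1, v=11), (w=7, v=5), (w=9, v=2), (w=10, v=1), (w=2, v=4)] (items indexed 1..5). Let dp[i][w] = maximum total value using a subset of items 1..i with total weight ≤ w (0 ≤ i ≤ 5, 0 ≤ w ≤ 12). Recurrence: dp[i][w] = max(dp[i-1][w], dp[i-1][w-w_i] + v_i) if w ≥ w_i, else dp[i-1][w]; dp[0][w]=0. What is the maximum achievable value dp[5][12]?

i\w   0   1   2   3   4   5   6   7   8   9  10  11  12
  0   0   0   0   0   0   0   0   0   0   0   0   0   0
  1   0  11  11  11  11  11  11  11  11  11  11  11  11
  2   0  11  11  11  11  11  11  11  16  16  16  16  16
  3   0  11  11  11  11  11  11  11  16  16  16  16  16
  4   0  11  11  11  11  11  11  11  16  16  16  16  16
  5   0  11  11  15  15  15  15  15  16  16  20  20  20

20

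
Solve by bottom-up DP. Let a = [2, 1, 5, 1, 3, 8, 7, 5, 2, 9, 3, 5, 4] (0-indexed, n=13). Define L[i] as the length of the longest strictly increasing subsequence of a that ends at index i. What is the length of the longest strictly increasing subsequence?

   i    0    1    2    3    4    5    6    7    8    9   10   11   12
a[i]    2    1    5    1    3    8    7    5    2    9    3    5    4
L[i]    1    1    2    1    2    3    3    3    2    4    3    4    4

4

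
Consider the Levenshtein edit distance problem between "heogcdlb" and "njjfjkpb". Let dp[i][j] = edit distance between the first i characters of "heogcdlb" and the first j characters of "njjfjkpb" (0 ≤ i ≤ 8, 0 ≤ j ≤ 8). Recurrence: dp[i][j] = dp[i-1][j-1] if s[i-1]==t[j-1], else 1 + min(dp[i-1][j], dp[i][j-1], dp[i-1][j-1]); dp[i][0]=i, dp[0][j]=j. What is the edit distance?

   ''  n  j  j  f  j  k  p  b
''  0  1  2  3  4  5  6  7  8
 h  1  1  2  3  4  5  6  7  8
 e  2  2  2  3  4  5  6  7  8
 o  3  3  3  3  4  5  6  7  8
 g  4  4  4  4  4  5  6  7  8
 c  5  5  5  5  5  5  6  7  8
 d  6  6  6  6  6  6  6  7  8
 l  7  7  7  7  7  7  7  7  8
 b  8  8  8  8  8  8  8  8  7

7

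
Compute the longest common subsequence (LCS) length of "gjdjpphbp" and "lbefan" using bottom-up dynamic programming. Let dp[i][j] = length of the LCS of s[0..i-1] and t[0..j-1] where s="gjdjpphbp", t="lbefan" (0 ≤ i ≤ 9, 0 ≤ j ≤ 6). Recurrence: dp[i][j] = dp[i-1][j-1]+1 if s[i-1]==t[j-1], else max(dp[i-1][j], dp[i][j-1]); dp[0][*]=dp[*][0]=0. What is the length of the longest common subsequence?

1

   ''  l  b  e  f  a  n
''  0  0  0  0  0  0  0
 g  0  0  0  0  0  0  0
 j  0  0  0  0  0  0  0
 d  0  0  0  0  0  0  0
 j  0  0  0  0  0  0  0
 p  0  0  0  0  0  0  0
 p  0  0  0  0  0  0  0
 h  0  0  0  0  0  0  0
 b  0  0  1  1  1  1  1
 p  0  0  1  1  1  1  1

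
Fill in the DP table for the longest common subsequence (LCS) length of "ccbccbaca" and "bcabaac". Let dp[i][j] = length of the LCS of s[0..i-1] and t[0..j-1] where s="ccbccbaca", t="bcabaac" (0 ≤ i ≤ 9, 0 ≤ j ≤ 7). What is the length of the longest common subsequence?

5

   ''  b  c  a  b  a  a  c
''  0  0  0  0  0  0  0  0
 c  0  0  1  1  1  1  1  1
 c  0  0  1  1  1  1  1  2
 b  0  1  1  1  2  2  2  2
 c  0  1  2  2  2  2  2  3
 c  0  1  2  2  2  2  2  3
 b  0  1  2  2  3  3  3  3
 a  0  1  2  3  3  4  4  4
 c  0  1  2  3  3  4  4  5
 a  0  1  2  3  3  4  5  5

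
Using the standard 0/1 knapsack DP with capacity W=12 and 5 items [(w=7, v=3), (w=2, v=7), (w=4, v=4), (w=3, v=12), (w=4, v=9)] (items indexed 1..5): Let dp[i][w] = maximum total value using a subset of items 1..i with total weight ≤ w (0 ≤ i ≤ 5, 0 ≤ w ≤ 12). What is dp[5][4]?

i\w   0   1   2   3   4   5   6   7   8   9  10  11  12
  0   0   0   0   0   0   0   0   0   0   0   0   0   0
  1   0   0   0   0   0   0   0   3   3   3   3   3   3
  2   0   0   7   7   7   7   7   7   7  10  10  10  10
  3   0   0   7   7   7   7  11  11  11  11  11  11  11
  4   0   0   7  12  12  19  19  19  19  23  23  23  23
  5   0   0   7  12  12  19  19  21  21  28  28  28  28

12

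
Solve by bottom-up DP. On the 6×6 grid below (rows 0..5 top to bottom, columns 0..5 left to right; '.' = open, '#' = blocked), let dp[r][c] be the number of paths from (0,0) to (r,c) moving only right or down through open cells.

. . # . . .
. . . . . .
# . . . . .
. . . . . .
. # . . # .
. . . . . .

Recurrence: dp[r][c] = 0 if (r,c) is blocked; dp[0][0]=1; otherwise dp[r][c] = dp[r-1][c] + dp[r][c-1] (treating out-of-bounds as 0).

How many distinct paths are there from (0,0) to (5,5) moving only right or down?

r\c   0   1   2   3   4   5
  0   1   1   0   0   0   0
  1   1   2   2   2   2   2
  2   0   2   4   6   8  10
  3   0   2   6  12  20  30
  4   0   0   6  18   0  30
  5   0   0   6  24  24  54

54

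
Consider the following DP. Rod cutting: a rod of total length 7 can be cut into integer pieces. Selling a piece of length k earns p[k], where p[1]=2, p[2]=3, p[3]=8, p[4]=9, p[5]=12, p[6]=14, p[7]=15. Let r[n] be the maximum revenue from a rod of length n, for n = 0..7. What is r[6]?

   n    0    1    2    3    4    5    6    7
r[n]    0    2    4    8   10   12   16   18

16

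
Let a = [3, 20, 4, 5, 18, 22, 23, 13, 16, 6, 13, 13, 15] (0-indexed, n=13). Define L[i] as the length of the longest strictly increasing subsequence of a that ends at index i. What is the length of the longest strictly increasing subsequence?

   i    0    1    2    3    4    5    6    7    8    9   10   11   12
a[i]    3   20    4    5   18   22   23   13   16    6   13   13   15
L[i]    1    2    2    3    4    5    6    4    5    4    5    5    6

6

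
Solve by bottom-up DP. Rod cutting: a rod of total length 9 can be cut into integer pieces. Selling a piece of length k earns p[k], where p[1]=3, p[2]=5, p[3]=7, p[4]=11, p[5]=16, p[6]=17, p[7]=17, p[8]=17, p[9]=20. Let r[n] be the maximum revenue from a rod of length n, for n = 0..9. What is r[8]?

25

   n    0    1    2    3    4    5    6    7    8    9
r[n]    0    3    6    9   12   16   19   22   25   28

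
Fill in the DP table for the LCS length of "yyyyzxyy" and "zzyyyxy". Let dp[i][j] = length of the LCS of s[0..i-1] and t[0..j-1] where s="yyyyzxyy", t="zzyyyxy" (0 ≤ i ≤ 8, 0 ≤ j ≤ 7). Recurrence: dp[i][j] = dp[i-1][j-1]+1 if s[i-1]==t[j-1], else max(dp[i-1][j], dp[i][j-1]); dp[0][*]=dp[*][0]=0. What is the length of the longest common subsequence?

   ''  z  z  y  y  y  x  y
''  0  0  0  0  0  0  0  0
 y  0  0  0  1  1  1  1  1
 y  0  0  0  1  2  2  2  2
 y  0  0  0  1  2  3  3  3
 y  0  0  0  1  2  3  3  4
 z  0  1  1  1  2  3  3  4
 x  0  1  1  1  2  3  4  4
 y  0  1  1  2  2  3  4  5
 y  0  1  1  2  3  3  4  5

5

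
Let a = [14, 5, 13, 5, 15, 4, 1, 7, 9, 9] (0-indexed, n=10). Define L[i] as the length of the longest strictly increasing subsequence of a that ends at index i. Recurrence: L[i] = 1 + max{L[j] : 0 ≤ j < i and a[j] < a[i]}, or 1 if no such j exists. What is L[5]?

1

   i    0    1    2    3    4    5    6    7    8    9
a[i]   14    5   13    5   15    4    1    7    9    9
L[i]    1    1    2    1    3    1    1    2    3    3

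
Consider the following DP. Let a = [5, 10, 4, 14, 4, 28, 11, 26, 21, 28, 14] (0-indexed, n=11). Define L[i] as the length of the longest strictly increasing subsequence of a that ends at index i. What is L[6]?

   i    0    1    2    3    4    5    6    7    8    9   10
a[i]    5   10    4   14    4   28   11   26   21   28   14
L[i]    1    2    1    3    1    4    3    4    4    5    4

3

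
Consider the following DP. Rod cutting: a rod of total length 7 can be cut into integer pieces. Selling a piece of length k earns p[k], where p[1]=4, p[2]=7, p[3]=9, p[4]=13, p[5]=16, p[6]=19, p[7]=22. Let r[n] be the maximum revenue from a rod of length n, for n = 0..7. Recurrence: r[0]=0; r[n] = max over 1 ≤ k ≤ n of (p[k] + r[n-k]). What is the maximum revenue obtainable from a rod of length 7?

28

   n    0    1    2    3    4    5    6    7
r[n]    0    4    8   12   16   20   24   28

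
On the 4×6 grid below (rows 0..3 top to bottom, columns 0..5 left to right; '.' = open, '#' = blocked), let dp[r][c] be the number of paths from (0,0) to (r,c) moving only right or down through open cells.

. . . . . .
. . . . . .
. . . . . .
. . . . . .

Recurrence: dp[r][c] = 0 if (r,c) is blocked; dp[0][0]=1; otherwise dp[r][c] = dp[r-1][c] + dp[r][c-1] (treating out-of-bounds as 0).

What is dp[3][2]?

r\c   0   1   2   3   4   5
  0   1   1   1   1   1   1
  1   1   2   3   4   5   6
  2   1   3   6  10  15  21
  3   1   4  10  20  35  56

10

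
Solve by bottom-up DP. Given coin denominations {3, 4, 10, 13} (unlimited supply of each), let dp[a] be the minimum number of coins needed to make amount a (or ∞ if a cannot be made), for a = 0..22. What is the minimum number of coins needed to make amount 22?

4

 a  0  1  2  3  4  5  6  7  8  9 10 11 12 13 14 15 16 17 18 19 20 21 22
dp  0  -  -  1  1  -  2  2  2  3  1  3  3  1  2  4  2  2  3  3  2  3  4
(- denotes ∞ / unreachable)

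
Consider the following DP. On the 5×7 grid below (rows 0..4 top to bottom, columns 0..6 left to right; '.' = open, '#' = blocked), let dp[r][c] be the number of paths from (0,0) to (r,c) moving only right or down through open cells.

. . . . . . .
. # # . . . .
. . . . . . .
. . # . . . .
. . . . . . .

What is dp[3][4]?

6

r\c   0   1   2   3   4   5   6
  0   1   1   1   1   1   1   1
  1   1   0   0   1   2   3   4
  2   1   1   1   2   4   7  11
  3   1   2   0   2   6  13  24
  4   1   3   3   5  11  24  48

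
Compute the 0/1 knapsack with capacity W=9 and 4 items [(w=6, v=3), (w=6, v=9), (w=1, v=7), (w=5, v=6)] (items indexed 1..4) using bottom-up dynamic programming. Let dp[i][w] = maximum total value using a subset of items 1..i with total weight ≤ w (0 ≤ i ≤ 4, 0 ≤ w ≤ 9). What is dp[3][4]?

i\w   0   1   2   3   4   5   6   7   8   9
  0   0   0   0   0   0   0   0   0   0   0
  1   0   0   0   0   0   0   3   3   3   3
  2   0   0   0   0   0   0   9   9   9   9
  3   0   7   7   7   7   7   9  16  16  16
  4   0   7   7   7   7   7  13  16  16  16

7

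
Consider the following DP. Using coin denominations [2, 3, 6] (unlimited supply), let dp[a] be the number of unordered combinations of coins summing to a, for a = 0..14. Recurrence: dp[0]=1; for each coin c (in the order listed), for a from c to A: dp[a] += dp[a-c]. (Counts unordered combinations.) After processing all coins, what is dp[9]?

3

after  coin     0     1     2     3     4     5     6     7     8     9    10    11    12    13    14
          2     1     0     1     0     1     0     1     0     1     0     1     0     1     0     1
          3     1     0     1     1     1     1     2     1     2     2     2     2     3     2     3
          6     1     0     1     1     1     1     3     1     3     3     3     3     6     3     6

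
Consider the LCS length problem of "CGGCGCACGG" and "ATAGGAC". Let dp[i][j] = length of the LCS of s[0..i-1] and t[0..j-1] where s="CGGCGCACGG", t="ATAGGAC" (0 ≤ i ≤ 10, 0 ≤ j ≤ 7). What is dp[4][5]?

2

   ''  A  T  A  G  G  A  C
''  0  0  0  0  0  0  0  0
 C  0  0  0  0  0  0  0  1
 G  0  0  0  0  1  1  1  1
 G  0  0  0  0  1  2  2  2
 C  0  0  0  0  1  2  2  3
 G  0  0  0  0  1  2  2  3
 C  0  0  0  0  1  2  2  3
 A  0  1  1  1  1  2  3  3
 C  0  1  1  1  1  2  3  4
 G  0  1  1  1  2  2  3  4
 G  0  1  1  1  2  3  3  4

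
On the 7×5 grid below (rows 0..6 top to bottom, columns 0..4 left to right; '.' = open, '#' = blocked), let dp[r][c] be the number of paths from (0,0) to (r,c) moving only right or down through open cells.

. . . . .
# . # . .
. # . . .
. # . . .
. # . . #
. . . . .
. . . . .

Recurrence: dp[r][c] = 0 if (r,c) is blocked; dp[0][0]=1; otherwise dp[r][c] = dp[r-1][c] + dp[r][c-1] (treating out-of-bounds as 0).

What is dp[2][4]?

3

r\c   0   1   2   3   4
  0   1   1   1   1   1
  1   0   1   0   1   2
  2   0   0   0   1   3
  3   0   0   0   1   4
  4   0   0   0   1   0
  5   0   0   0   1   1
  6   0   0   0   1   2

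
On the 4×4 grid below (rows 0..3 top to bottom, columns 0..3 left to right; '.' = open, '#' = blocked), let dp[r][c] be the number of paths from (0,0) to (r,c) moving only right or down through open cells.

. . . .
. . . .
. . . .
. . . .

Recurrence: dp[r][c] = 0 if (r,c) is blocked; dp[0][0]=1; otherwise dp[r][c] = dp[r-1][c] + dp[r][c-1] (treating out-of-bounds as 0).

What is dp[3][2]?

10

r\c   0   1   2   3
  0   1   1   1   1
  1   1   2   3   4
  2   1   3   6  10
  3   1   4  10  20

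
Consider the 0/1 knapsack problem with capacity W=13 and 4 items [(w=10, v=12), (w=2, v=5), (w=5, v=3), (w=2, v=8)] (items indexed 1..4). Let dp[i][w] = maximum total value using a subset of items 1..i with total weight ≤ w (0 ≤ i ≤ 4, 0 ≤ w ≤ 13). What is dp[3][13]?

i\w   0   1   2   3   4   5   6   7   8   9  10  11  12  13
  0   0   0   0   0   0   0   0   0   0   0   0   0   0   0
  1   0   0   0   0   0   0   0   0   0   0  12  12  12  12
  2   0   0   5   5   5   5   5   5   5   5  12  12  17  17
  3   0   0   5   5   5   5   5   8   8   8  12  12  17  17
  4   0   0   8   8  13  13  13  13  13  16  16  16  20  20

17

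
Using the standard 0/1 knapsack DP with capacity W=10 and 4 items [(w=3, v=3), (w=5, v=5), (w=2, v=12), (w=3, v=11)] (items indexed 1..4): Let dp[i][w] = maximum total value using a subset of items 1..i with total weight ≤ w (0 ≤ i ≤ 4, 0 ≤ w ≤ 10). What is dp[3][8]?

i\w   0   1   2   3   4   5   6   7   8   9  10
  0   0   0   0   0   0   0   0   0   0   0   0
  1   0   0   0   3   3   3   3   3   3   3   3
  2   0   0   0   3   3   5   5   5   8   8   8
  3   0   0  12  12  12  15  15  17  17  17  20
  4   0   0  12  12  12  23  23  23  26  26  28

17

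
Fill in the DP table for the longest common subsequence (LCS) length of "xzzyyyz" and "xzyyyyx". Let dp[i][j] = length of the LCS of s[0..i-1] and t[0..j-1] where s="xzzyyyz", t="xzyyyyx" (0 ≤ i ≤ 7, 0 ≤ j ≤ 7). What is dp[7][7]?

5

   ''  x  z  y  y  y  y  x
''  0  0  0  0  0  0  0  0
 x  0  1  1  1  1  1  1  1
 z  0  1  2  2  2  2  2  2
 z  0  1  2  2  2  2  2  2
 y  0  1  2  3  3  3  3  3
 y  0  1  2  3  4  4  4  4
 y  0  1  2  3  4  5  5  5
 z  0  1  2  3  4  5  5  5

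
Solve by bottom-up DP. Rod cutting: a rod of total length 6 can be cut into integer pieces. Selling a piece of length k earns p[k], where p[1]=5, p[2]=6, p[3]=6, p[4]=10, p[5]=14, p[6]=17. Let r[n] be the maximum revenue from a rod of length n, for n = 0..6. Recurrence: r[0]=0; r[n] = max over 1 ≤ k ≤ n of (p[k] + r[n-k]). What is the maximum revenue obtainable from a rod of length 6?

30

   n    0    1    2    3    4    5    6
r[n]    0    5   10   15   20   25   30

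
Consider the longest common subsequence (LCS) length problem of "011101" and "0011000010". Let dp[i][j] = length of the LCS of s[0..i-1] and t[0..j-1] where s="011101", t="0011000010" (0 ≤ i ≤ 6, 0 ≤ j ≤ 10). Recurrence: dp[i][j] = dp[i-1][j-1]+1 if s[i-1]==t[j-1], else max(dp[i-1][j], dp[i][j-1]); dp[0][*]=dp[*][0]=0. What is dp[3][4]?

   ''  0  0  1  1  0  0  0  0  1  0
''  0  0  0  0  0  0  0  0  0  0  0
 0  0  1  1  1  1  1  1  1  1  1  1
 1  0  1  1  2  2  2  2  2  2  2  2
 1  0  1  1  2  3  3  3  3  3  3  3
 1  0  1  1  2  3  3  3  3  3  4  4
 0  0  1  2  2  3  4  4  4  4  4  5
 1  0  1  2  3  3  4  4  4  4  5  5

3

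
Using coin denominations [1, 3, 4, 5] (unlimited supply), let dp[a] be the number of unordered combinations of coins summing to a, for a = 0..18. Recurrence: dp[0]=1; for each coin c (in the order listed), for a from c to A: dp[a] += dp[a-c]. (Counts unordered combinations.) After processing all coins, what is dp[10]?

after  coin     0     1     2     3     4     5     6     7     8     9    10    11    12    13    14    15    16    17    18
          1     1     1     1     1     1     1     1     1     1     1     1     1     1     1     1     1     1     1     1
          3     1     1     1     2     2     2     3     3     3     4     4     4     5     5     5     6     6     6     7
          4     1     1     1     2     3     3     4     5     6     7     8     9    11    12    13    15    17    18    20
          5     1     1     1     2     3     4     5     6     8    10    12    14    17    20    23    27    31    35    40

12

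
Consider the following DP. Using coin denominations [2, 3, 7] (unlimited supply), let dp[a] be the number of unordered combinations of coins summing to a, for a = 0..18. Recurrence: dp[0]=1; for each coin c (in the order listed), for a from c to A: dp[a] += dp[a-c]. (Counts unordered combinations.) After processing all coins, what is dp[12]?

4

after  coin     0     1     2     3     4     5     6     7     8     9    10    11    12    13    14    15    16    17    18
          2     1     0     1     0     1     0     1     0     1     0     1     0     1     0     1     0     1     0     1
          3     1     0     1     1     1     1     2     1     2     2     2     2     3     2     3     3     3     3     4
          7     1     0     1     1     1     1     2     2     2     3     3     3     4     4     5     5     6     6     7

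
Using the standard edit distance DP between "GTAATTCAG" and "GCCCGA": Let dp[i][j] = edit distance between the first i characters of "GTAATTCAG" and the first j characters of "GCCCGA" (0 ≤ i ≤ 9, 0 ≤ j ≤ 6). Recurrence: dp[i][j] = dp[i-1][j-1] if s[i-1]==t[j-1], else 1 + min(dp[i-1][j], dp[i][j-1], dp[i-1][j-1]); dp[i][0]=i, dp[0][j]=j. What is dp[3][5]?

4

   ''  G  C  C  C  G  A
''  0  1  2  3  4  5  6
 G  1  0  1  2  3  4  5
 T  2  1  1  2  3  4  5
 A  3  2  2  2  3  4  4
 A  4  3  3  3  3  4  4
 T  5  4  4  4  4  4  5
 T  6  5  5  5  5  5  5
 C  7  6  5  5  5  6  6
 A  8  7  6  6  6  6  6
 G  9  8  7  7  7  6  7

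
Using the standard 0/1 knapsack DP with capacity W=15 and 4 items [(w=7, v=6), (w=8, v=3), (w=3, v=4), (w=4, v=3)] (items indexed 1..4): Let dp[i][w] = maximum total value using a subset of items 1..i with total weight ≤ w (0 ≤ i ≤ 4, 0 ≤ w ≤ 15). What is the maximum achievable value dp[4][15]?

i\w   0   1   2   3   4   5   6   7   8   9  10  11  12  13  14  15
  0   0   0   0   0   0   0   0   0   0   0   0   0   0   0   0   0
  1   0   0   0   0   0   0   0   6   6   6   6   6   6   6   6   6
  2   0   0   0   0   0   0   0   6   6   6   6   6   6   6   6   9
  3   0   0   0   4   4   4   4   6   6   6  10  10  10  10  10  10
  4   0   0   0   4   4   4   4   7   7   7  10  10  10  10  13  13

13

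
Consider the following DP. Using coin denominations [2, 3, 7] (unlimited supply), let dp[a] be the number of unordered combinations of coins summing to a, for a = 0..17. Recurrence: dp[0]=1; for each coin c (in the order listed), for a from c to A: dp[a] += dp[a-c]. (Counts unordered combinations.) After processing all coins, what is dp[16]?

after  coin     0     1     2     3     4     5     6     7     8     9    10    11    12    13    14    15    16    17
          2     1     0     1     0     1     0     1     0     1     0     1     0     1     0     1     0     1     0
          3     1     0     1     1     1     1     2     1     2     2     2     2     3     2     3     3     3     3
          7     1     0     1     1     1     1     2     2     2     3     3     3     4     4     5     5     6     6

6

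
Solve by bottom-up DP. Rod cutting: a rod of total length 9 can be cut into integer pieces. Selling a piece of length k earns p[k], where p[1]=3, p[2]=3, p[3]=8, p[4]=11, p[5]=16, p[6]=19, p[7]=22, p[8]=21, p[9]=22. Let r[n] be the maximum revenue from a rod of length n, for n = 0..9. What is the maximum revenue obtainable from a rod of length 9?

   n    0    1    2    3    4    5    6    7    8    9
r[n]    0    3    6    9   12   16   19   22   25   28

28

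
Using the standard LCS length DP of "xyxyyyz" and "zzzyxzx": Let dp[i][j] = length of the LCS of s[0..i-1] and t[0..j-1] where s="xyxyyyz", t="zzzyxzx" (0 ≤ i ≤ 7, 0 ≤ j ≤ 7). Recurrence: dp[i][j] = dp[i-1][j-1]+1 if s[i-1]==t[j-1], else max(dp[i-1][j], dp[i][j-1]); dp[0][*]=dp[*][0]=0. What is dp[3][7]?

   ''  z  z  z  y  x  z  x
''  0  0  0  0  0  0  0  0
 x  0  0  0  0  0  1  1  1
 y  0  0  0  0  1  1  1  1
 x  0  0  0  0  1  2  2  2
 y  0  0  0  0  1  2  2  2
 y  0  0  0  0  1  2  2  2
 y  0  0  0  0  1  2  2  2
 z  0  1  1  1  1  2  3  3

2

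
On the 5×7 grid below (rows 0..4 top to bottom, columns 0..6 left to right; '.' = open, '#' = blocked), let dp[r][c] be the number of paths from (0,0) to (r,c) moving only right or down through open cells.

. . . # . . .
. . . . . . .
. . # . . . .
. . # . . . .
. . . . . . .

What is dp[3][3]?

r\c   0   1   2   3   4   5   6
  0   1   1   1   0   0   0   0
  1   1   2   3   3   3   3   3
  2   1   3   0   3   6   9  12
  3   1   4   0   3   9  18  30
  4   1   5   5   8  17  35  65

3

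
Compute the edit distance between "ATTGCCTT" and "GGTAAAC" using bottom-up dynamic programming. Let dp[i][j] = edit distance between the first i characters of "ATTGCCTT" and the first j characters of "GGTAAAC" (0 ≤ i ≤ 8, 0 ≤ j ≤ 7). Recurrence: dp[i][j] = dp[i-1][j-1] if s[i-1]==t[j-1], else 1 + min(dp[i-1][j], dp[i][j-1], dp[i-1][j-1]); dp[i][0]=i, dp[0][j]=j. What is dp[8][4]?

   ''  G  G  T  A  A  A  C
''  0  1  2  3  4  5  6  7
 A  1  1  2  3  3  4  5  6
 T  2  2  2  2  3  4  5  6
 T  3  3  3  2  3  4  5  6
 G  4  3  3  3  3  4  5  6
 C  5  4  4  4  4  4  5  5
 C  6  5  5  5  5  5  5  5
 T  7  6  6  5  6  6  6  6
 T  8  7  7  6  6  7  7  7

6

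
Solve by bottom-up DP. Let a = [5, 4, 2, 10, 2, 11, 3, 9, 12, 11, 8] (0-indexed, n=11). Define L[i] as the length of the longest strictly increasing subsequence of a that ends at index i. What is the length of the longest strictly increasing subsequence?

4

   i    0    1    2    3    4    5    6    7    8    9   10
a[i]    5    4    2   10    2   11    3    9   12   11    8
L[i]    1    1    1    2    1    3    2    3    4    4    3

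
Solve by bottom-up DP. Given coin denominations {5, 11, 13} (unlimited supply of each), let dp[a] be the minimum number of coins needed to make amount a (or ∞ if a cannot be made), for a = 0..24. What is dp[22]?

2

 a  0  1  2  3  4  5  6  7  8  9 10 11 12 13 14 15 16 17 18 19 20 21 22 23 24
dp  0  -  -  -  -  1  -  -  -  -  2  1  -  1  -  3  2  -  2  -  4  3  2  3  2
(- denotes ∞ / unreachable)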